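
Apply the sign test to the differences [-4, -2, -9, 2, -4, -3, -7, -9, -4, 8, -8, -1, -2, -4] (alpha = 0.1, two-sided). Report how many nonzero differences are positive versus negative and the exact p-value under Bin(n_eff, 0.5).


Step 1: Discard zero differences. Original n = 14; n_eff = number of nonzero differences = 14.
Nonzero differences (with sign): -4, -2, -9, +2, -4, -3, -7, -9, -4, +8, -8, -1, -2, -4
Step 2: Count signs: positive = 2, negative = 12.
Step 3: Under H0: P(positive) = 0.5, so the number of positives S ~ Bin(14, 0.5).
Step 4: Two-sided exact p-value = sum of Bin(14,0.5) probabilities at or below the observed probability = 0.012939.
Step 5: alpha = 0.1. reject H0.

n_eff = 14, pos = 2, neg = 12, p = 0.012939, reject H0.


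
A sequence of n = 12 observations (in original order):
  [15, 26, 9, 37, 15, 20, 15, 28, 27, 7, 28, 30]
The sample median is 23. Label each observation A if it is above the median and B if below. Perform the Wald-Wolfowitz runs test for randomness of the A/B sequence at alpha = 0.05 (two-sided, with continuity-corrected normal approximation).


Step 1: Compute median = 23; label A = above, B = below.
Labels in order: BABABBBAABAA  (n_A = 6, n_B = 6)
Step 2: Count runs R = 8.
Step 3: Under H0 (random ordering), E[R] = 2*n_A*n_B/(n_A+n_B) + 1 = 2*6*6/12 + 1 = 7.0000.
        Var[R] = 2*n_A*n_B*(2*n_A*n_B - n_A - n_B) / ((n_A+n_B)^2 * (n_A+n_B-1)) = 4320/1584 = 2.7273.
        SD[R] = 1.6514.
Step 4: Continuity-corrected z = (R - 0.5 - E[R]) / SD[R] = (8 - 0.5 - 7.0000) / 1.6514 = 0.3028.
Step 5: Two-sided p-value via normal approximation = 2*(1 - Phi(|z|)) = 0.762069.
Step 6: alpha = 0.05. fail to reject H0.

R = 8, z = 0.3028, p = 0.762069, fail to reject H0.


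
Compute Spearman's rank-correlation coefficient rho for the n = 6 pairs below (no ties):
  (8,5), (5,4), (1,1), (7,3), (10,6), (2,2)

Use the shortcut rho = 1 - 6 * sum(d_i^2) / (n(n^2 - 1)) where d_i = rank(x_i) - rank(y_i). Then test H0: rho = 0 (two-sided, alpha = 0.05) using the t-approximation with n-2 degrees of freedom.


Step 1: Rank x and y separately (midranks; no ties here).
rank(x): 8->5, 5->3, 1->1, 7->4, 10->6, 2->2
rank(y): 5->5, 4->4, 1->1, 3->3, 6->6, 2->2
Step 2: d_i = R_x(i) - R_y(i); compute d_i^2.
  (5-5)^2=0, (3-4)^2=1, (1-1)^2=0, (4-3)^2=1, (6-6)^2=0, (2-2)^2=0
sum(d^2) = 2.
Step 3: rho = 1 - 6*2 / (6*(6^2 - 1)) = 1 - 12/210 = 0.942857.
Step 4: Under H0, t = rho * sqrt((n-2)/(1-rho^2)) = 5.6595 ~ t(4).
Step 5: Two-sided p-value from the t-distribution with 4 df = 0.004805.
Step 6: alpha = 0.05. reject H0.

rho = 0.9429, p = 0.004805, reject H0 at alpha = 0.05.


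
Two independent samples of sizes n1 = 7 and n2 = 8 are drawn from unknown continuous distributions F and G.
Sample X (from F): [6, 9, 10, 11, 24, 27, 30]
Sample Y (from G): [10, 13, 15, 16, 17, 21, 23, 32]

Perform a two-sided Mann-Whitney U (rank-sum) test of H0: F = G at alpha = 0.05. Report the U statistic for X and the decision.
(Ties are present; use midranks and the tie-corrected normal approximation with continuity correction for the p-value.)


Step 1: Combine and sort all 15 observations; assign midranks.
sorted (value, group): (6,X), (9,X), (10,X), (10,Y), (11,X), (13,Y), (15,Y), (16,Y), (17,Y), (21,Y), (23,Y), (24,X), (27,X), (30,X), (32,Y)
ranks: 6->1, 9->2, 10->3.5, 10->3.5, 11->5, 13->6, 15->7, 16->8, 17->9, 21->10, 23->11, 24->12, 27->13, 30->14, 32->15
Step 2: Rank sum for X: R1 = 1 + 2 + 3.5 + 5 + 12 + 13 + 14 = 50.5.
Step 3: U_X = R1 - n1(n1+1)/2 = 50.5 - 7*8/2 = 50.5 - 28 = 22.5.
       U_Y = n1*n2 - U_X = 56 - 22.5 = 33.5.
Step 4: Ties are present, so use the tie-corrected normal approximation (with continuity correction) for the p-value.
Step 5: p-value = 0.562485; compare to alpha = 0.05. fail to reject H0.

U_X = 22.5, p = 0.562485, fail to reject H0 at alpha = 0.05.


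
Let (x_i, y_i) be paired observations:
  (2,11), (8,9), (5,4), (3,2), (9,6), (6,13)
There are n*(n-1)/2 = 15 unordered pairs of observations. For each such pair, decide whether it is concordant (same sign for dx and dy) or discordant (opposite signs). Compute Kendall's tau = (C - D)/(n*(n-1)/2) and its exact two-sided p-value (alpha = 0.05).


Step 1: Enumerate the 15 unordered pairs (i,j) with i<j and classify each by sign(x_j-x_i) * sign(y_j-y_i).
  (1,2):dx=+6,dy=-2->D; (1,3):dx=+3,dy=-7->D; (1,4):dx=+1,dy=-9->D; (1,5):dx=+7,dy=-5->D
  (1,6):dx=+4,dy=+2->C; (2,3):dx=-3,dy=-5->C; (2,4):dx=-5,dy=-7->C; (2,5):dx=+1,dy=-3->D
  (2,6):dx=-2,dy=+4->D; (3,4):dx=-2,dy=-2->C; (3,5):dx=+4,dy=+2->C; (3,6):dx=+1,dy=+9->C
  (4,5):dx=+6,dy=+4->C; (4,6):dx=+3,dy=+11->C; (5,6):dx=-3,dy=+7->D
Step 2: C = 8, D = 7, total pairs = 15.
Step 3: tau = (C - D)/(n(n-1)/2) = (8 - 7)/15 = 0.066667.
Step 4: Exact two-sided p-value (enumerate n! = 720 permutations of y under H0): p = 1.000000.
Step 5: alpha = 0.05. fail to reject H0.

tau_b = 0.0667 (C=8, D=7), p = 1.000000, fail to reject H0.


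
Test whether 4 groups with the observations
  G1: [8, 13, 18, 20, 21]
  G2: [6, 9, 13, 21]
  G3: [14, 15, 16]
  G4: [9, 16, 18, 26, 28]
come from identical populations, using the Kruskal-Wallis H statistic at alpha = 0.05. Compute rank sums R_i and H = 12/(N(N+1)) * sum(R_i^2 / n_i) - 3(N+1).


Step 1: Combine all N = 17 observations and assign midranks.
sorted (value, group, rank): (6,G2,1), (8,G1,2), (9,G2,3.5), (9,G4,3.5), (13,G1,5.5), (13,G2,5.5), (14,G3,7), (15,G3,8), (16,G3,9.5), (16,G4,9.5), (18,G1,11.5), (18,G4,11.5), (20,G1,13), (21,G1,14.5), (21,G2,14.5), (26,G4,16), (28,G4,17)
Step 2: Sum ranks within each group.
R_1 = 46.5 (n_1 = 5)
R_2 = 24.5 (n_2 = 4)
R_3 = 24.5 (n_3 = 3)
R_4 = 57.5 (n_4 = 5)
Step 3: H = 12/(N(N+1)) * sum(R_i^2/n_i) - 3(N+1)
     = 12/(17*18) * (46.5^2/5 + 24.5^2/4 + 24.5^2/3 + 57.5^2/5) - 3*18
     = 0.039216 * 1443.85 - 54
     = 2.621405.
Step 4: Ties present; correction factor C = 1 - 30/(17^3 - 17) = 0.993873. Corrected H = 2.621405 / 0.993873 = 2.637567.
Step 5: Under H0, H ~ chi^2(3); p-value = 0.450942.
Step 6: alpha = 0.05. fail to reject H0.

H = 2.6376, df = 3, p = 0.450942, fail to reject H0.


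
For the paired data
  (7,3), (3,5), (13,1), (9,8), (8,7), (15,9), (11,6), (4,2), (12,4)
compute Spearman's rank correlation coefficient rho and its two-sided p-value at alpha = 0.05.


Step 1: Rank x and y separately (midranks; no ties here).
rank(x): 7->3, 3->1, 13->8, 9->5, 8->4, 15->9, 11->6, 4->2, 12->7
rank(y): 3->3, 5->5, 1->1, 8->8, 7->7, 9->9, 6->6, 2->2, 4->4
Step 2: d_i = R_x(i) - R_y(i); compute d_i^2.
  (3-3)^2=0, (1-5)^2=16, (8-1)^2=49, (5-8)^2=9, (4-7)^2=9, (9-9)^2=0, (6-6)^2=0, (2-2)^2=0, (7-4)^2=9
sum(d^2) = 92.
Step 3: rho = 1 - 6*92 / (9*(9^2 - 1)) = 1 - 552/720 = 0.233333.
Step 4: Under H0, t = rho * sqrt((n-2)/(1-rho^2)) = 0.6349 ~ t(7).
Step 5: Two-sided p-value from the t-distribution with 7 df = 0.545699.
Step 6: alpha = 0.05. fail to reject H0.

rho = 0.2333, p = 0.545699, fail to reject H0 at alpha = 0.05.


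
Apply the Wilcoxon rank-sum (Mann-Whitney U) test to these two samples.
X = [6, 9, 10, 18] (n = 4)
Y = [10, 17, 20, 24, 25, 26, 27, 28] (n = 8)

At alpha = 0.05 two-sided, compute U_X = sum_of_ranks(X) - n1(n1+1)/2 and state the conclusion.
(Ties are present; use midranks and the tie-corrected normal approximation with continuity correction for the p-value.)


Step 1: Combine and sort all 12 observations; assign midranks.
sorted (value, group): (6,X), (9,X), (10,X), (10,Y), (17,Y), (18,X), (20,Y), (24,Y), (25,Y), (26,Y), (27,Y), (28,Y)
ranks: 6->1, 9->2, 10->3.5, 10->3.5, 17->5, 18->6, 20->7, 24->8, 25->9, 26->10, 27->11, 28->12
Step 2: Rank sum for X: R1 = 1 + 2 + 3.5 + 6 = 12.5.
Step 3: U_X = R1 - n1(n1+1)/2 = 12.5 - 4*5/2 = 12.5 - 10 = 2.5.
       U_Y = n1*n2 - U_X = 32 - 2.5 = 29.5.
Step 4: Ties are present, so use the tie-corrected normal approximation (with continuity correction) for the p-value.
Step 5: p-value = 0.026980; compare to alpha = 0.05. reject H0.

U_X = 2.5, p = 0.026980, reject H0 at alpha = 0.05.


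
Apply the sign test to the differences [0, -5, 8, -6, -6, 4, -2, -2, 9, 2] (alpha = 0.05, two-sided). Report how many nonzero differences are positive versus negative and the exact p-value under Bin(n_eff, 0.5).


Step 1: Discard zero differences. Original n = 10; n_eff = number of nonzero differences = 9.
Nonzero differences (with sign): -5, +8, -6, -6, +4, -2, -2, +9, +2
Step 2: Count signs: positive = 4, negative = 5.
Step 3: Under H0: P(positive) = 0.5, so the number of positives S ~ Bin(9, 0.5).
Step 4: Two-sided exact p-value = sum of Bin(9,0.5) probabilities at or below the observed probability = 1.000000.
Step 5: alpha = 0.05. fail to reject H0.

n_eff = 9, pos = 4, neg = 5, p = 1.000000, fail to reject H0.


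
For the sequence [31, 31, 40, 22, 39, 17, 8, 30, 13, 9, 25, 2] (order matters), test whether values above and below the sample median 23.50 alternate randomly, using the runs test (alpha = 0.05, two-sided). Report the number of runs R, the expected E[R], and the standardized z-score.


Step 1: Compute median = 23.50; label A = above, B = below.
Labels in order: AAABABBABBAB  (n_A = 6, n_B = 6)
Step 2: Count runs R = 8.
Step 3: Under H0 (random ordering), E[R] = 2*n_A*n_B/(n_A+n_B) + 1 = 2*6*6/12 + 1 = 7.0000.
        Var[R] = 2*n_A*n_B*(2*n_A*n_B - n_A - n_B) / ((n_A+n_B)^2 * (n_A+n_B-1)) = 4320/1584 = 2.7273.
        SD[R] = 1.6514.
Step 4: Continuity-corrected z = (R - 0.5 - E[R]) / SD[R] = (8 - 0.5 - 7.0000) / 1.6514 = 0.3028.
Step 5: Two-sided p-value via normal approximation = 2*(1 - Phi(|z|)) = 0.762069.
Step 6: alpha = 0.05. fail to reject H0.

R = 8, z = 0.3028, p = 0.762069, fail to reject H0.


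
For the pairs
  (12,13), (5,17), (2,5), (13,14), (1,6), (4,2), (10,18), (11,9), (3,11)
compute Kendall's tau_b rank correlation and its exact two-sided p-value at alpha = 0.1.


Step 1: Enumerate the 36 unordered pairs (i,j) with i<j and classify each by sign(x_j-x_i) * sign(y_j-y_i).
  (1,2):dx=-7,dy=+4->D; (1,3):dx=-10,dy=-8->C; (1,4):dx=+1,dy=+1->C; (1,5):dx=-11,dy=-7->C
  (1,6):dx=-8,dy=-11->C; (1,7):dx=-2,dy=+5->D; (1,8):dx=-1,dy=-4->C; (1,9):dx=-9,dy=-2->C
  (2,3):dx=-3,dy=-12->C; (2,4):dx=+8,dy=-3->D; (2,5):dx=-4,dy=-11->C; (2,6):dx=-1,dy=-15->C
  (2,7):dx=+5,dy=+1->C; (2,8):dx=+6,dy=-8->D; (2,9):dx=-2,dy=-6->C; (3,4):dx=+11,dy=+9->C
  (3,5):dx=-1,dy=+1->D; (3,6):dx=+2,dy=-3->D; (3,7):dx=+8,dy=+13->C; (3,8):dx=+9,dy=+4->C
  (3,9):dx=+1,dy=+6->C; (4,5):dx=-12,dy=-8->C; (4,6):dx=-9,dy=-12->C; (4,7):dx=-3,dy=+4->D
  (4,8):dx=-2,dy=-5->C; (4,9):dx=-10,dy=-3->C; (5,6):dx=+3,dy=-4->D; (5,7):dx=+9,dy=+12->C
  (5,8):dx=+10,dy=+3->C; (5,9):dx=+2,dy=+5->C; (6,7):dx=+6,dy=+16->C; (6,8):dx=+7,dy=+7->C
  (6,9):dx=-1,dy=+9->D; (7,8):dx=+1,dy=-9->D; (7,9):dx=-7,dy=-7->C; (8,9):dx=-8,dy=+2->D
Step 2: C = 25, D = 11, total pairs = 36.
Step 3: tau = (C - D)/(n(n-1)/2) = (25 - 11)/36 = 0.388889.
Step 4: Exact two-sided p-value (enumerate n! = 362880 permutations of y under H0): p = 0.180181.
Step 5: alpha = 0.1. fail to reject H0.

tau_b = 0.3889 (C=25, D=11), p = 0.180181, fail to reject H0.


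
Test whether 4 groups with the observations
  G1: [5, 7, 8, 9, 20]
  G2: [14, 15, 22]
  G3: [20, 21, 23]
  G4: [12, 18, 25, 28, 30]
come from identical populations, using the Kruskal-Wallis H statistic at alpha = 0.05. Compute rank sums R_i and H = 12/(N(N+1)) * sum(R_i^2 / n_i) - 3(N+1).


Step 1: Combine all N = 16 observations and assign midranks.
sorted (value, group, rank): (5,G1,1), (7,G1,2), (8,G1,3), (9,G1,4), (12,G4,5), (14,G2,6), (15,G2,7), (18,G4,8), (20,G1,9.5), (20,G3,9.5), (21,G3,11), (22,G2,12), (23,G3,13), (25,G4,14), (28,G4,15), (30,G4,16)
Step 2: Sum ranks within each group.
R_1 = 19.5 (n_1 = 5)
R_2 = 25 (n_2 = 3)
R_3 = 33.5 (n_3 = 3)
R_4 = 58 (n_4 = 5)
Step 3: H = 12/(N(N+1)) * sum(R_i^2/n_i) - 3(N+1)
     = 12/(16*17) * (19.5^2/5 + 25^2/3 + 33.5^2/3 + 58^2/5) - 3*17
     = 0.044118 * 1331.27 - 51
     = 7.732353.
Step 4: Ties present; correction factor C = 1 - 6/(16^3 - 16) = 0.998529. Corrected H = 7.732353 / 0.998529 = 7.743741.
Step 5: Under H0, H ~ chi^2(3); p-value = 0.051616.
Step 6: alpha = 0.05. fail to reject H0.

H = 7.7437, df = 3, p = 0.051616, fail to reject H0.


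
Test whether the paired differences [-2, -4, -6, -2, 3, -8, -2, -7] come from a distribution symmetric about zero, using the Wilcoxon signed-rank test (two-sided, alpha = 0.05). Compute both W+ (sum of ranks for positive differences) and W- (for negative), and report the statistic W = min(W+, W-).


Step 1: Drop any zero differences (none here) and take |d_i|.
|d| = [2, 4, 6, 2, 3, 8, 2, 7]
Step 2: Midrank |d_i| (ties get averaged ranks).
ranks: |2|->2, |4|->5, |6|->6, |2|->2, |3|->4, |8|->8, |2|->2, |7|->7
Step 3: Attach original signs; sum ranks with positive sign and with negative sign.
W+ = 4 = 4
W- = 2 + 5 + 6 + 2 + 8 + 2 + 7 = 32
(Check: W+ + W- = 36 should equal n(n+1)/2 = 36.)
Step 4: Test statistic W = min(W+, W-) = 4.
Step 5: Ties in |d|, so use the tie-corrected normal approximation.
        E[W] = n(n+1)/4 = 8*9/4 = 18.
        Tie groups: |d|=2 (t=3); sum(t^3 - t) = 24.
        Var[W] = n(n+1)(2n+1)/24 - sum(t^3-t)/48 = 1224/24 - 24/48 = 50.5.
        z = (W - E[W]) / sqrt(Var[W]) = (4 - 18) / 7.1063 = -1.9701.
        Two-sided p = 2*Phi(z) = 0.048830.
Step 6: alpha = 0.05. reject H0.

W+ = 4, W- = 32, W = min = 4, p = 0.048830, reject H0.


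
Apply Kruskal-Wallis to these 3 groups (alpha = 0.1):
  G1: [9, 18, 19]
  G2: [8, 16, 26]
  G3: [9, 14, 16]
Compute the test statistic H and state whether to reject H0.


Step 1: Combine all N = 9 observations and assign midranks.
sorted (value, group, rank): (8,G2,1), (9,G1,2.5), (9,G3,2.5), (14,G3,4), (16,G2,5.5), (16,G3,5.5), (18,G1,7), (19,G1,8), (26,G2,9)
Step 2: Sum ranks within each group.
R_1 = 17.5 (n_1 = 3)
R_2 = 15.5 (n_2 = 3)
R_3 = 12 (n_3 = 3)
Step 3: H = 12/(N(N+1)) * sum(R_i^2/n_i) - 3(N+1)
     = 12/(9*10) * (17.5^2/3 + 15.5^2/3 + 12^2/3) - 3*10
     = 0.133333 * 230.167 - 30
     = 0.688889.
Step 4: Ties present; correction factor C = 1 - 12/(9^3 - 9) = 0.983333. Corrected H = 0.688889 / 0.983333 = 0.700565.
Step 5: Under H0, H ~ chi^2(2); p-value = 0.704489.
Step 6: alpha = 0.1. fail to reject H0.

H = 0.7006, df = 2, p = 0.704489, fail to reject H0.


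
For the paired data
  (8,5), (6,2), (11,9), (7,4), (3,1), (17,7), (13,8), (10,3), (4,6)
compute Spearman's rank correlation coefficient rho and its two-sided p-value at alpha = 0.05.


Step 1: Rank x and y separately (midranks; no ties here).
rank(x): 8->5, 6->3, 11->7, 7->4, 3->1, 17->9, 13->8, 10->6, 4->2
rank(y): 5->5, 2->2, 9->9, 4->4, 1->1, 7->7, 8->8, 3->3, 6->6
Step 2: d_i = R_x(i) - R_y(i); compute d_i^2.
  (5-5)^2=0, (3-2)^2=1, (7-9)^2=4, (4-4)^2=0, (1-1)^2=0, (9-7)^2=4, (8-8)^2=0, (6-3)^2=9, (2-6)^2=16
sum(d^2) = 34.
Step 3: rho = 1 - 6*34 / (9*(9^2 - 1)) = 1 - 204/720 = 0.716667.
Step 4: Under H0, t = rho * sqrt((n-2)/(1-rho^2)) = 2.7188 ~ t(7).
Step 5: Two-sided p-value from the t-distribution with 7 df = 0.029818.
Step 6: alpha = 0.05. reject H0.

rho = 0.7167, p = 0.029818, reject H0 at alpha = 0.05.


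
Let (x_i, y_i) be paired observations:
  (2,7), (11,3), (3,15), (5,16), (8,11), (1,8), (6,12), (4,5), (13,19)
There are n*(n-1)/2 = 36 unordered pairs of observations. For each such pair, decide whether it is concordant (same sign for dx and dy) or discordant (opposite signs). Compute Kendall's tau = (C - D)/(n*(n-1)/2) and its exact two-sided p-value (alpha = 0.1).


Step 1: Enumerate the 36 unordered pairs (i,j) with i<j and classify each by sign(x_j-x_i) * sign(y_j-y_i).
  (1,2):dx=+9,dy=-4->D; (1,3):dx=+1,dy=+8->C; (1,4):dx=+3,dy=+9->C; (1,5):dx=+6,dy=+4->C
  (1,6):dx=-1,dy=+1->D; (1,7):dx=+4,dy=+5->C; (1,8):dx=+2,dy=-2->D; (1,9):dx=+11,dy=+12->C
  (2,3):dx=-8,dy=+12->D; (2,4):dx=-6,dy=+13->D; (2,5):dx=-3,dy=+8->D; (2,6):dx=-10,dy=+5->D
  (2,7):dx=-5,dy=+9->D; (2,8):dx=-7,dy=+2->D; (2,9):dx=+2,dy=+16->C; (3,4):dx=+2,dy=+1->C
  (3,5):dx=+5,dy=-4->D; (3,6):dx=-2,dy=-7->C; (3,7):dx=+3,dy=-3->D; (3,8):dx=+1,dy=-10->D
  (3,9):dx=+10,dy=+4->C; (4,5):dx=+3,dy=-5->D; (4,6):dx=-4,dy=-8->C; (4,7):dx=+1,dy=-4->D
  (4,8):dx=-1,dy=-11->C; (4,9):dx=+8,dy=+3->C; (5,6):dx=-7,dy=-3->C; (5,7):dx=-2,dy=+1->D
  (5,8):dx=-4,dy=-6->C; (5,9):dx=+5,dy=+8->C; (6,7):dx=+5,dy=+4->C; (6,8):dx=+3,dy=-3->D
  (6,9):dx=+12,dy=+11->C; (7,8):dx=-2,dy=-7->C; (7,9):dx=+7,dy=+7->C; (8,9):dx=+9,dy=+14->C
Step 2: C = 20, D = 16, total pairs = 36.
Step 3: tau = (C - D)/(n(n-1)/2) = (20 - 16)/36 = 0.111111.
Step 4: Exact two-sided p-value (enumerate n! = 362880 permutations of y under H0): p = 0.761414.
Step 5: alpha = 0.1. fail to reject H0.

tau_b = 0.1111 (C=20, D=16), p = 0.761414, fail to reject H0.


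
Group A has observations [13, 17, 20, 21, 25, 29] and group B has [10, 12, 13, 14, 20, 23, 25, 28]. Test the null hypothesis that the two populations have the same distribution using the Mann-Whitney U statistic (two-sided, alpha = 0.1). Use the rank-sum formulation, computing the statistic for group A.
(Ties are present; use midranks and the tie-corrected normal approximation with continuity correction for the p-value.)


Step 1: Combine and sort all 14 observations; assign midranks.
sorted (value, group): (10,Y), (12,Y), (13,X), (13,Y), (14,Y), (17,X), (20,X), (20,Y), (21,X), (23,Y), (25,X), (25,Y), (28,Y), (29,X)
ranks: 10->1, 12->2, 13->3.5, 13->3.5, 14->5, 17->6, 20->7.5, 20->7.5, 21->9, 23->10, 25->11.5, 25->11.5, 28->13, 29->14
Step 2: Rank sum for X: R1 = 3.5 + 6 + 7.5 + 9 + 11.5 + 14 = 51.5.
Step 3: U_X = R1 - n1(n1+1)/2 = 51.5 - 6*7/2 = 51.5 - 21 = 30.5.
       U_Y = n1*n2 - U_X = 48 - 30.5 = 17.5.
Step 4: Ties are present, so use the tie-corrected normal approximation (with continuity correction) for the p-value.
Step 5: p-value = 0.437063; compare to alpha = 0.1. fail to reject H0.

U_X = 30.5, p = 0.437063, fail to reject H0 at alpha = 0.1.


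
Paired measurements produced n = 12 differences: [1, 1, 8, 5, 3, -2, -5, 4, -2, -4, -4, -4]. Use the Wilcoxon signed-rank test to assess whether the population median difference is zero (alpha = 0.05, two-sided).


Step 1: Drop any zero differences (none here) and take |d_i|.
|d| = [1, 1, 8, 5, 3, 2, 5, 4, 2, 4, 4, 4]
Step 2: Midrank |d_i| (ties get averaged ranks).
ranks: |1|->1.5, |1|->1.5, |8|->12, |5|->10.5, |3|->5, |2|->3.5, |5|->10.5, |4|->7.5, |2|->3.5, |4|->7.5, |4|->7.5, |4|->7.5
Step 3: Attach original signs; sum ranks with positive sign and with negative sign.
W+ = 1.5 + 1.5 + 12 + 10.5 + 5 + 7.5 = 38
W- = 3.5 + 10.5 + 3.5 + 7.5 + 7.5 + 7.5 = 40
(Check: W+ + W- = 78 should equal n(n+1)/2 = 78.)
Step 4: Test statistic W = min(W+, W-) = 38.
Step 5: Ties in |d|, so use the tie-corrected normal approximation.
        E[W] = n(n+1)/4 = 12*13/4 = 39.
        Tie groups: |d|=1 (t=2), |d|=2 (t=2), |d|=4 (t=4), |d|=5 (t=2); sum(t^3 - t) = 78.
        Var[W] = n(n+1)(2n+1)/24 - sum(t^3-t)/48 = 3900/24 - 78/48 = 160.875.
        z = (W - E[W]) / sqrt(Var[W]) = (38 - 39) / 12.6837 = -0.0788.
        Two-sided p = 2*Phi(z) = 0.937159.
Step 6: alpha = 0.05. fail to reject H0.

W+ = 38, W- = 40, W = min = 38, p = 0.937159, fail to reject H0.


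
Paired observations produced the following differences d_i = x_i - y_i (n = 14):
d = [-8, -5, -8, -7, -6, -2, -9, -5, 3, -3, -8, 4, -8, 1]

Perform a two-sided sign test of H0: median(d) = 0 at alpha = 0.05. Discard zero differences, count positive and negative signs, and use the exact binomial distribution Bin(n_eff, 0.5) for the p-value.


Step 1: Discard zero differences. Original n = 14; n_eff = number of nonzero differences = 14.
Nonzero differences (with sign): -8, -5, -8, -7, -6, -2, -9, -5, +3, -3, -8, +4, -8, +1
Step 2: Count signs: positive = 3, negative = 11.
Step 3: Under H0: P(positive) = 0.5, so the number of positives S ~ Bin(14, 0.5).
Step 4: Two-sided exact p-value = sum of Bin(14,0.5) probabilities at or below the observed probability = 0.057373.
Step 5: alpha = 0.05. fail to reject H0.

n_eff = 14, pos = 3, neg = 11, p = 0.057373, fail to reject H0.


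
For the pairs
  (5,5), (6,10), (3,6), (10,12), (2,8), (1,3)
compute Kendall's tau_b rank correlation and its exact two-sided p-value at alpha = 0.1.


Step 1: Enumerate the 15 unordered pairs (i,j) with i<j and classify each by sign(x_j-x_i) * sign(y_j-y_i).
  (1,2):dx=+1,dy=+5->C; (1,3):dx=-2,dy=+1->D; (1,4):dx=+5,dy=+7->C; (1,5):dx=-3,dy=+3->D
  (1,6):dx=-4,dy=-2->C; (2,3):dx=-3,dy=-4->C; (2,4):dx=+4,dy=+2->C; (2,5):dx=-4,dy=-2->C
  (2,6):dx=-5,dy=-7->C; (3,4):dx=+7,dy=+6->C; (3,5):dx=-1,dy=+2->D; (3,6):dx=-2,dy=-3->C
  (4,5):dx=-8,dy=-4->C; (4,6):dx=-9,dy=-9->C; (5,6):dx=-1,dy=-5->C
Step 2: C = 12, D = 3, total pairs = 15.
Step 3: tau = (C - D)/(n(n-1)/2) = (12 - 3)/15 = 0.600000.
Step 4: Exact two-sided p-value (enumerate n! = 720 permutations of y under H0): p = 0.136111.
Step 5: alpha = 0.1. fail to reject H0.

tau_b = 0.6000 (C=12, D=3), p = 0.136111, fail to reject H0.


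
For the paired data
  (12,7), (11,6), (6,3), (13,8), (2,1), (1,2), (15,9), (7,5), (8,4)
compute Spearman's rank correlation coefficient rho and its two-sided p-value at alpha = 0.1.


Step 1: Rank x and y separately (midranks; no ties here).
rank(x): 12->7, 11->6, 6->3, 13->8, 2->2, 1->1, 15->9, 7->4, 8->5
rank(y): 7->7, 6->6, 3->3, 8->8, 1->1, 2->2, 9->9, 5->5, 4->4
Step 2: d_i = R_x(i) - R_y(i); compute d_i^2.
  (7-7)^2=0, (6-6)^2=0, (3-3)^2=0, (8-8)^2=0, (2-1)^2=1, (1-2)^2=1, (9-9)^2=0, (4-5)^2=1, (5-4)^2=1
sum(d^2) = 4.
Step 3: rho = 1 - 6*4 / (9*(9^2 - 1)) = 1 - 24/720 = 0.966667.
Step 4: Under H0, t = rho * sqrt((n-2)/(1-rho^2)) = 9.9890 ~ t(7).
Step 5: Two-sided p-value from the t-distribution with 7 df = 0.000022.
Step 6: alpha = 0.1. reject H0.

rho = 0.9667, p = 0.000022, reject H0 at alpha = 0.1.


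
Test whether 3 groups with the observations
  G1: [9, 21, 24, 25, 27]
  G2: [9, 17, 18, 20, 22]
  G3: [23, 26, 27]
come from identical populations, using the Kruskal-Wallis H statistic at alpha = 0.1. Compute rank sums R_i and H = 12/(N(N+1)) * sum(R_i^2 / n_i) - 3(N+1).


Step 1: Combine all N = 13 observations and assign midranks.
sorted (value, group, rank): (9,G1,1.5), (9,G2,1.5), (17,G2,3), (18,G2,4), (20,G2,5), (21,G1,6), (22,G2,7), (23,G3,8), (24,G1,9), (25,G1,10), (26,G3,11), (27,G1,12.5), (27,G3,12.5)
Step 2: Sum ranks within each group.
R_1 = 39 (n_1 = 5)
R_2 = 20.5 (n_2 = 5)
R_3 = 31.5 (n_3 = 3)
Step 3: H = 12/(N(N+1)) * sum(R_i^2/n_i) - 3(N+1)
     = 12/(13*14) * (39^2/5 + 20.5^2/5 + 31.5^2/3) - 3*14
     = 0.065934 * 719 - 42
     = 5.406593.
Step 4: Ties present; correction factor C = 1 - 12/(13^3 - 13) = 0.994505. Corrected H = 5.406593 / 0.994505 = 5.436464.
Step 5: Under H0, H ~ chi^2(2); p-value = 0.065991.
Step 6: alpha = 0.1. reject H0.

H = 5.4365, df = 2, p = 0.065991, reject H0.


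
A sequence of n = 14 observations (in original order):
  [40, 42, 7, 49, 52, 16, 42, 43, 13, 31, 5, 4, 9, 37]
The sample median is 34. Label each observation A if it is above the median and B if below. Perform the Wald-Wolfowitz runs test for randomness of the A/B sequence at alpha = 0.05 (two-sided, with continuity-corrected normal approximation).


Step 1: Compute median = 34; label A = above, B = below.
Labels in order: AABAABAABBBBBA  (n_A = 7, n_B = 7)
Step 2: Count runs R = 7.
Step 3: Under H0 (random ordering), E[R] = 2*n_A*n_B/(n_A+n_B) + 1 = 2*7*7/14 + 1 = 8.0000.
        Var[R] = 2*n_A*n_B*(2*n_A*n_B - n_A - n_B) / ((n_A+n_B)^2 * (n_A+n_B-1)) = 8232/2548 = 3.2308.
        SD[R] = 1.7974.
Step 4: Continuity-corrected z = (R + 0.5 - E[R]) / SD[R] = (7 + 0.5 - 8.0000) / 1.7974 = -0.2782.
Step 5: Two-sided p-value via normal approximation = 2*(1 - Phi(|z|)) = 0.780879.
Step 6: alpha = 0.05. fail to reject H0.

R = 7, z = -0.2782, p = 0.780879, fail to reject H0.


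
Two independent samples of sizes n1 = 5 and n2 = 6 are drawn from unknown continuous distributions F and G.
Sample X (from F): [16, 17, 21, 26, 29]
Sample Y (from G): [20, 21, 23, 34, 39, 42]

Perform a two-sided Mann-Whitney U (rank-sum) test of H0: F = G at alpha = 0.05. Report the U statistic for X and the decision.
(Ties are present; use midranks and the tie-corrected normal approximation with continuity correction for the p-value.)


Step 1: Combine and sort all 11 observations; assign midranks.
sorted (value, group): (16,X), (17,X), (20,Y), (21,X), (21,Y), (23,Y), (26,X), (29,X), (34,Y), (39,Y), (42,Y)
ranks: 16->1, 17->2, 20->3, 21->4.5, 21->4.5, 23->6, 26->7, 29->8, 34->9, 39->10, 42->11
Step 2: Rank sum for X: R1 = 1 + 2 + 4.5 + 7 + 8 = 22.5.
Step 3: U_X = R1 - n1(n1+1)/2 = 22.5 - 5*6/2 = 22.5 - 15 = 7.5.
       U_Y = n1*n2 - U_X = 30 - 7.5 = 22.5.
Step 4: Ties are present, so use the tie-corrected normal approximation (with continuity correction) for the p-value.
Step 5: p-value = 0.200217; compare to alpha = 0.05. fail to reject H0.

U_X = 7.5, p = 0.200217, fail to reject H0 at alpha = 0.05.


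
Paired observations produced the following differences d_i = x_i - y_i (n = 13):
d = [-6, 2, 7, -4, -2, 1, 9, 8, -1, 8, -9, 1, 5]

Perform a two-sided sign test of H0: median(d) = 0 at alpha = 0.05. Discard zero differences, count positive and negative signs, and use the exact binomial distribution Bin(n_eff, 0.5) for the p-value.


Step 1: Discard zero differences. Original n = 13; n_eff = number of nonzero differences = 13.
Nonzero differences (with sign): -6, +2, +7, -4, -2, +1, +9, +8, -1, +8, -9, +1, +5
Step 2: Count signs: positive = 8, negative = 5.
Step 3: Under H0: P(positive) = 0.5, so the number of positives S ~ Bin(13, 0.5).
Step 4: Two-sided exact p-value = sum of Bin(13,0.5) probabilities at or below the observed probability = 0.581055.
Step 5: alpha = 0.05. fail to reject H0.

n_eff = 13, pos = 8, neg = 5, p = 0.581055, fail to reject H0.


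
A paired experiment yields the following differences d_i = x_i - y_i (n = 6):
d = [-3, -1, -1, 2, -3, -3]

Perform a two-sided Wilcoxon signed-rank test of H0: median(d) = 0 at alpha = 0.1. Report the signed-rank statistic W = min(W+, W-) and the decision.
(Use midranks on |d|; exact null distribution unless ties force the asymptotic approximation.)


Step 1: Drop any zero differences (none here) and take |d_i|.
|d| = [3, 1, 1, 2, 3, 3]
Step 2: Midrank |d_i| (ties get averaged ranks).
ranks: |3|->5, |1|->1.5, |1|->1.5, |2|->3, |3|->5, |3|->5
Step 3: Attach original signs; sum ranks with positive sign and with negative sign.
W+ = 3 = 3
W- = 5 + 1.5 + 1.5 + 5 + 5 = 18
(Check: W+ + W- = 21 should equal n(n+1)/2 = 21.)
Step 4: Test statistic W = min(W+, W-) = 3.
Step 5: Ties in |d|, so use the tie-corrected normal approximation.
        E[W] = n(n+1)/4 = 6*7/4 = 10.5.
        Tie groups: |d|=1 (t=2), |d|=3 (t=3); sum(t^3 - t) = 30.
        Var[W] = n(n+1)(2n+1)/24 - sum(t^3-t)/48 = 546/24 - 30/48 = 22.125.
        z = (W - E[W]) / sqrt(Var[W]) = (3 - 10.5) / 4.7037 = -1.5945.
        Two-sided p = 2*Phi(z) = 0.110828.
Step 6: alpha = 0.1. fail to reject H0.

W+ = 3, W- = 18, W = min = 3, p = 0.110828, fail to reject H0.


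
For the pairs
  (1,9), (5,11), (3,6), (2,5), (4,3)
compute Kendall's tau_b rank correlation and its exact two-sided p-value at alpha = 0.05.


Step 1: Enumerate the 10 unordered pairs (i,j) with i<j and classify each by sign(x_j-x_i) * sign(y_j-y_i).
  (1,2):dx=+4,dy=+2->C; (1,3):dx=+2,dy=-3->D; (1,4):dx=+1,dy=-4->D; (1,5):dx=+3,dy=-6->D
  (2,3):dx=-2,dy=-5->C; (2,4):dx=-3,dy=-6->C; (2,5):dx=-1,dy=-8->C; (3,4):dx=-1,dy=-1->C
  (3,5):dx=+1,dy=-3->D; (4,5):dx=+2,dy=-2->D
Step 2: C = 5, D = 5, total pairs = 10.
Step 3: tau = (C - D)/(n(n-1)/2) = (5 - 5)/10 = 0.000000.
Step 4: Exact two-sided p-value (enumerate n! = 120 permutations of y under H0): p = 1.000000.
Step 5: alpha = 0.05. fail to reject H0.

tau_b = 0.0000 (C=5, D=5), p = 1.000000, fail to reject H0.


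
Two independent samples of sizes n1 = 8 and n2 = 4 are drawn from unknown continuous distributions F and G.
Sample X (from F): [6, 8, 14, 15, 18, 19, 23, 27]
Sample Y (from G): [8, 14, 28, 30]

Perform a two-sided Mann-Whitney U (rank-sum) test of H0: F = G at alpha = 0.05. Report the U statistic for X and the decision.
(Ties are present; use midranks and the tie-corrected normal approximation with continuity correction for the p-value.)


Step 1: Combine and sort all 12 observations; assign midranks.
sorted (value, group): (6,X), (8,X), (8,Y), (14,X), (14,Y), (15,X), (18,X), (19,X), (23,X), (27,X), (28,Y), (30,Y)
ranks: 6->1, 8->2.5, 8->2.5, 14->4.5, 14->4.5, 15->6, 18->7, 19->8, 23->9, 27->10, 28->11, 30->12
Step 2: Rank sum for X: R1 = 1 + 2.5 + 4.5 + 6 + 7 + 8 + 9 + 10 = 48.
Step 3: U_X = R1 - n1(n1+1)/2 = 48 - 8*9/2 = 48 - 36 = 12.
       U_Y = n1*n2 - U_X = 32 - 12 = 20.
Step 4: Ties are present, so use the tie-corrected normal approximation (with continuity correction) for the p-value.
Step 5: p-value = 0.550818; compare to alpha = 0.05. fail to reject H0.

U_X = 12, p = 0.550818, fail to reject H0 at alpha = 0.05.


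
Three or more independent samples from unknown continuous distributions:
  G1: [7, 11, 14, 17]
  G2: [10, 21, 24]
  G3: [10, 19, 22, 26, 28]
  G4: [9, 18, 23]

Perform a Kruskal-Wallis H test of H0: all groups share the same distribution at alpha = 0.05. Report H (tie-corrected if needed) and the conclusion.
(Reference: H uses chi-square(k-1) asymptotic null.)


Step 1: Combine all N = 15 observations and assign midranks.
sorted (value, group, rank): (7,G1,1), (9,G4,2), (10,G2,3.5), (10,G3,3.5), (11,G1,5), (14,G1,6), (17,G1,7), (18,G4,8), (19,G3,9), (21,G2,10), (22,G3,11), (23,G4,12), (24,G2,13), (26,G3,14), (28,G3,15)
Step 2: Sum ranks within each group.
R_1 = 19 (n_1 = 4)
R_2 = 26.5 (n_2 = 3)
R_3 = 52.5 (n_3 = 5)
R_4 = 22 (n_4 = 3)
Step 3: H = 12/(N(N+1)) * sum(R_i^2/n_i) - 3(N+1)
     = 12/(15*16) * (19^2/4 + 26.5^2/3 + 52.5^2/5 + 22^2/3) - 3*16
     = 0.050000 * 1036.92 - 48
     = 3.845833.
Step 4: Ties present; correction factor C = 1 - 6/(15^3 - 15) = 0.998214. Corrected H = 3.845833 / 0.998214 = 3.852713.
Step 5: Under H0, H ~ chi^2(3); p-value = 0.277814.
Step 6: alpha = 0.05. fail to reject H0.

H = 3.8527, df = 3, p = 0.277814, fail to reject H0.


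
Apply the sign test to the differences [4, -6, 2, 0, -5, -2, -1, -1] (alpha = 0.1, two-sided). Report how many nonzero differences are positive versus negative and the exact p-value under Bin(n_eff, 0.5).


Step 1: Discard zero differences. Original n = 8; n_eff = number of nonzero differences = 7.
Nonzero differences (with sign): +4, -6, +2, -5, -2, -1, -1
Step 2: Count signs: positive = 2, negative = 5.
Step 3: Under H0: P(positive) = 0.5, so the number of positives S ~ Bin(7, 0.5).
Step 4: Two-sided exact p-value = sum of Bin(7,0.5) probabilities at or below the observed probability = 0.453125.
Step 5: alpha = 0.1. fail to reject H0.

n_eff = 7, pos = 2, neg = 5, p = 0.453125, fail to reject H0.


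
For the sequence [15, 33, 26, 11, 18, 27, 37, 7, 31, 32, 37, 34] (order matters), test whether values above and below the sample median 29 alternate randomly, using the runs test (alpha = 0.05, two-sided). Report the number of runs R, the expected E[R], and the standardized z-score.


Step 1: Compute median = 29; label A = above, B = below.
Labels in order: BABBBBABAAAA  (n_A = 6, n_B = 6)
Step 2: Count runs R = 6.
Step 3: Under H0 (random ordering), E[R] = 2*n_A*n_B/(n_A+n_B) + 1 = 2*6*6/12 + 1 = 7.0000.
        Var[R] = 2*n_A*n_B*(2*n_A*n_B - n_A - n_B) / ((n_A+n_B)^2 * (n_A+n_B-1)) = 4320/1584 = 2.7273.
        SD[R] = 1.6514.
Step 4: Continuity-corrected z = (R + 0.5 - E[R]) / SD[R] = (6 + 0.5 - 7.0000) / 1.6514 = -0.3028.
Step 5: Two-sided p-value via normal approximation = 2*(1 - Phi(|z|)) = 0.762069.
Step 6: alpha = 0.05. fail to reject H0.

R = 6, z = -0.3028, p = 0.762069, fail to reject H0.


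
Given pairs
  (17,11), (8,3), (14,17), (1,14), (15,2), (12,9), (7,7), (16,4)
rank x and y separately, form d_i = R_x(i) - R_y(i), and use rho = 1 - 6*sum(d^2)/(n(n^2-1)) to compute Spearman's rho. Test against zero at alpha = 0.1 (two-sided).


Step 1: Rank x and y separately (midranks; no ties here).
rank(x): 17->8, 8->3, 14->5, 1->1, 15->6, 12->4, 7->2, 16->7
rank(y): 11->6, 3->2, 17->8, 14->7, 2->1, 9->5, 7->4, 4->3
Step 2: d_i = R_x(i) - R_y(i); compute d_i^2.
  (8-6)^2=4, (3-2)^2=1, (5-8)^2=9, (1-7)^2=36, (6-1)^2=25, (4-5)^2=1, (2-4)^2=4, (7-3)^2=16
sum(d^2) = 96.
Step 3: rho = 1 - 6*96 / (8*(8^2 - 1)) = 1 - 576/504 = -0.142857.
Step 4: Under H0, t = rho * sqrt((n-2)/(1-rho^2)) = -0.3536 ~ t(6).
Step 5: Two-sided p-value from the t-distribution with 6 df = 0.735765.
Step 6: alpha = 0.1. fail to reject H0.

rho = -0.1429, p = 0.735765, fail to reject H0 at alpha = 0.1.


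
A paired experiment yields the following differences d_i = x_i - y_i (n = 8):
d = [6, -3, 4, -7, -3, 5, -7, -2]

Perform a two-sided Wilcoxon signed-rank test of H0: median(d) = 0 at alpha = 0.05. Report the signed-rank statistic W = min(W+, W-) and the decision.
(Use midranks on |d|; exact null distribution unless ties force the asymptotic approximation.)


Step 1: Drop any zero differences (none here) and take |d_i|.
|d| = [6, 3, 4, 7, 3, 5, 7, 2]
Step 2: Midrank |d_i| (ties get averaged ranks).
ranks: |6|->6, |3|->2.5, |4|->4, |7|->7.5, |3|->2.5, |5|->5, |7|->7.5, |2|->1
Step 3: Attach original signs; sum ranks with positive sign and with negative sign.
W+ = 6 + 4 + 5 = 15
W- = 2.5 + 7.5 + 2.5 + 7.5 + 1 = 21
(Check: W+ + W- = 36 should equal n(n+1)/2 = 36.)
Step 4: Test statistic W = min(W+, W-) = 15.
Step 5: Ties in |d|, so use the tie-corrected normal approximation.
        E[W] = n(n+1)/4 = 8*9/4 = 18.
        Tie groups: |d|=3 (t=2), |d|=7 (t=2); sum(t^3 - t) = 12.
        Var[W] = n(n+1)(2n+1)/24 - sum(t^3-t)/48 = 1224/24 - 12/48 = 50.75.
        z = (W - E[W]) / sqrt(Var[W]) = (15 - 18) / 7.1239 = -0.4211.
        Two-sided p = 2*Phi(z) = 0.673669.
Step 6: alpha = 0.05. fail to reject H0.

W+ = 15, W- = 21, W = min = 15, p = 0.673669, fail to reject H0.


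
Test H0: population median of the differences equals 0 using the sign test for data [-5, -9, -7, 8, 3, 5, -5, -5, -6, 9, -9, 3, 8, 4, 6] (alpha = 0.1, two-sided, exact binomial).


Step 1: Discard zero differences. Original n = 15; n_eff = number of nonzero differences = 15.
Nonzero differences (with sign): -5, -9, -7, +8, +3, +5, -5, -5, -6, +9, -9, +3, +8, +4, +6
Step 2: Count signs: positive = 8, negative = 7.
Step 3: Under H0: P(positive) = 0.5, so the number of positives S ~ Bin(15, 0.5).
Step 4: Two-sided exact p-value = sum of Bin(15,0.5) probabilities at or below the observed probability = 1.000000.
Step 5: alpha = 0.1. fail to reject H0.

n_eff = 15, pos = 8, neg = 7, p = 1.000000, fail to reject H0.


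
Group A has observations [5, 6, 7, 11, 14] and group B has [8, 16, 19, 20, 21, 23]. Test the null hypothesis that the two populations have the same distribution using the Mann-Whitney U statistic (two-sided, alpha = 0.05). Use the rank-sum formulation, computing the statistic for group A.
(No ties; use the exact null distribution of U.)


Step 1: Combine and sort all 11 observations; assign midranks.
sorted (value, group): (5,X), (6,X), (7,X), (8,Y), (11,X), (14,X), (16,Y), (19,Y), (20,Y), (21,Y), (23,Y)
ranks: 5->1, 6->2, 7->3, 8->4, 11->5, 14->6, 16->7, 19->8, 20->9, 21->10, 23->11
Step 2: Rank sum for X: R1 = 1 + 2 + 3 + 5 + 6 = 17.
Step 3: U_X = R1 - n1(n1+1)/2 = 17 - 5*6/2 = 17 - 15 = 2.
       U_Y = n1*n2 - U_X = 30 - 2 = 28.
Step 4: No ties, so the exact null distribution of U (based on enumerating the C(11,5) = 462 equally likely rank assignments) gives the two-sided p-value.
Step 5: p-value = 0.017316; compare to alpha = 0.05. reject H0.

U_X = 2, p = 0.017316, reject H0 at alpha = 0.05.


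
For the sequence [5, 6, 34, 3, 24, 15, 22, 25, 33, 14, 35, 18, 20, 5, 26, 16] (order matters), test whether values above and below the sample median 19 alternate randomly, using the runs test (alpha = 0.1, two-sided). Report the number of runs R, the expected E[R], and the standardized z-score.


Step 1: Compute median = 19; label A = above, B = below.
Labels in order: BBABABAAABABABAB  (n_A = 8, n_B = 8)
Step 2: Count runs R = 13.
Step 3: Under H0 (random ordering), E[R] = 2*n_A*n_B/(n_A+n_B) + 1 = 2*8*8/16 + 1 = 9.0000.
        Var[R] = 2*n_A*n_B*(2*n_A*n_B - n_A - n_B) / ((n_A+n_B)^2 * (n_A+n_B-1)) = 14336/3840 = 3.7333.
        SD[R] = 1.9322.
Step 4: Continuity-corrected z = (R - 0.5 - E[R]) / SD[R] = (13 - 0.5 - 9.0000) / 1.9322 = 1.8114.
Step 5: Two-sided p-value via normal approximation = 2*(1 - Phi(|z|)) = 0.070076.
Step 6: alpha = 0.1. reject H0.

R = 13, z = 1.8114, p = 0.070076, reject H0.


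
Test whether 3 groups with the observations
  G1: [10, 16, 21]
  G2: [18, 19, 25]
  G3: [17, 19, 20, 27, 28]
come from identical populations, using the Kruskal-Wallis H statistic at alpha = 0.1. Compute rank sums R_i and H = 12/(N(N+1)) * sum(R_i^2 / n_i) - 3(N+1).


Step 1: Combine all N = 11 observations and assign midranks.
sorted (value, group, rank): (10,G1,1), (16,G1,2), (17,G3,3), (18,G2,4), (19,G2,5.5), (19,G3,5.5), (20,G3,7), (21,G1,8), (25,G2,9), (27,G3,10), (28,G3,11)
Step 2: Sum ranks within each group.
R_1 = 11 (n_1 = 3)
R_2 = 18.5 (n_2 = 3)
R_3 = 36.5 (n_3 = 5)
Step 3: H = 12/(N(N+1)) * sum(R_i^2/n_i) - 3(N+1)
     = 12/(11*12) * (11^2/3 + 18.5^2/3 + 36.5^2/5) - 3*12
     = 0.090909 * 420.867 - 36
     = 2.260606.
Step 4: Ties present; correction factor C = 1 - 6/(11^3 - 11) = 0.995455. Corrected H = 2.260606 / 0.995455 = 2.270928.
Step 5: Under H0, H ~ chi^2(2); p-value = 0.321273.
Step 6: alpha = 0.1. fail to reject H0.

H = 2.2709, df = 2, p = 0.321273, fail to reject H0.


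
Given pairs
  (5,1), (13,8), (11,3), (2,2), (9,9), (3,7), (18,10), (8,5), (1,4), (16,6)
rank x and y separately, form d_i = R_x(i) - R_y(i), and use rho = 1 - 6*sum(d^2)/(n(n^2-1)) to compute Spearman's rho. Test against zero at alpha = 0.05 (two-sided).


Step 1: Rank x and y separately (midranks; no ties here).
rank(x): 5->4, 13->8, 11->7, 2->2, 9->6, 3->3, 18->10, 8->5, 1->1, 16->9
rank(y): 1->1, 8->8, 3->3, 2->2, 9->9, 7->7, 10->10, 5->5, 4->4, 6->6
Step 2: d_i = R_x(i) - R_y(i); compute d_i^2.
  (4-1)^2=9, (8-8)^2=0, (7-3)^2=16, (2-2)^2=0, (6-9)^2=9, (3-7)^2=16, (10-10)^2=0, (5-5)^2=0, (1-4)^2=9, (9-6)^2=9
sum(d^2) = 68.
Step 3: rho = 1 - 6*68 / (10*(10^2 - 1)) = 1 - 408/990 = 0.587879.
Step 4: Under H0, t = rho * sqrt((n-2)/(1-rho^2)) = 2.0555 ~ t(8).
Step 5: Two-sided p-value from the t-distribution with 8 df = 0.073878.
Step 6: alpha = 0.05. fail to reject H0.

rho = 0.5879, p = 0.073878, fail to reject H0 at alpha = 0.05.


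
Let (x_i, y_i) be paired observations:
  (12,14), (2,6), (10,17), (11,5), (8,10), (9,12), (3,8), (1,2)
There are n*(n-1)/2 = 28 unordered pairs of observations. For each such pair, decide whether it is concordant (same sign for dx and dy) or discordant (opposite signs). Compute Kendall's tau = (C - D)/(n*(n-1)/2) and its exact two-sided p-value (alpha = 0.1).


Step 1: Enumerate the 28 unordered pairs (i,j) with i<j and classify each by sign(x_j-x_i) * sign(y_j-y_i).
  (1,2):dx=-10,dy=-8->C; (1,3):dx=-2,dy=+3->D; (1,4):dx=-1,dy=-9->C; (1,5):dx=-4,dy=-4->C
  (1,6):dx=-3,dy=-2->C; (1,7):dx=-9,dy=-6->C; (1,8):dx=-11,dy=-12->C; (2,3):dx=+8,dy=+11->C
  (2,4):dx=+9,dy=-1->D; (2,5):dx=+6,dy=+4->C; (2,6):dx=+7,dy=+6->C; (2,7):dx=+1,dy=+2->C
  (2,8):dx=-1,dy=-4->C; (3,4):dx=+1,dy=-12->D; (3,5):dx=-2,dy=-7->C; (3,6):dx=-1,dy=-5->C
  (3,7):dx=-7,dy=-9->C; (3,8):dx=-9,dy=-15->C; (4,5):dx=-3,dy=+5->D; (4,6):dx=-2,dy=+7->D
  (4,7):dx=-8,dy=+3->D; (4,8):dx=-10,dy=-3->C; (5,6):dx=+1,dy=+2->C; (5,7):dx=-5,dy=-2->C
  (5,8):dx=-7,dy=-8->C; (6,7):dx=-6,dy=-4->C; (6,8):dx=-8,dy=-10->C; (7,8):dx=-2,dy=-6->C
Step 2: C = 22, D = 6, total pairs = 28.
Step 3: tau = (C - D)/(n(n-1)/2) = (22 - 6)/28 = 0.571429.
Step 4: Exact two-sided p-value (enumerate n! = 40320 permutations of y under H0): p = 0.061012.
Step 5: alpha = 0.1. reject H0.

tau_b = 0.5714 (C=22, D=6), p = 0.061012, reject H0.


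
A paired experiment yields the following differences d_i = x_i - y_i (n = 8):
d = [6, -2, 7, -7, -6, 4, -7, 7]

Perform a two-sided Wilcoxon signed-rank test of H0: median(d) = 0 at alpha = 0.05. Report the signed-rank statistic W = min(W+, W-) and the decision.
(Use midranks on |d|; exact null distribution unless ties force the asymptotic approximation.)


Step 1: Drop any zero differences (none here) and take |d_i|.
|d| = [6, 2, 7, 7, 6, 4, 7, 7]
Step 2: Midrank |d_i| (ties get averaged ranks).
ranks: |6|->3.5, |2|->1, |7|->6.5, |7|->6.5, |6|->3.5, |4|->2, |7|->6.5, |7|->6.5
Step 3: Attach original signs; sum ranks with positive sign and with negative sign.
W+ = 3.5 + 6.5 + 2 + 6.5 = 18.5
W- = 1 + 6.5 + 3.5 + 6.5 = 17.5
(Check: W+ + W- = 36 should equal n(n+1)/2 = 36.)
Step 4: Test statistic W = min(W+, W-) = 17.5.
Step 5: Ties in |d|, so use the tie-corrected normal approximation.
        E[W] = n(n+1)/4 = 8*9/4 = 18.
        Tie groups: |d|=6 (t=2), |d|=7 (t=4); sum(t^3 - t) = 66.
        Var[W] = n(n+1)(2n+1)/24 - sum(t^3-t)/48 = 1224/24 - 66/48 = 49.625.
        z = (W - E[W]) / sqrt(Var[W]) = (17.5 - 18) / 7.0445 = -0.0710.
        Two-sided p = 2*Phi(z) = 0.943416.
Step 6: alpha = 0.05. fail to reject H0.

W+ = 18.5, W- = 17.5, W = min = 17.5, p = 0.943416, fail to reject H0.
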